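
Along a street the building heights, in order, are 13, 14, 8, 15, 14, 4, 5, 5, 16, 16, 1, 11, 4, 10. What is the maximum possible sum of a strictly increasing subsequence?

Let S[i] be the best sum of a strictly increasing subsequence ending at i:
i:      1  2  3  4  5  6  7  8  9 10 11 12 13 14
a[i]:  13 14  8 15 14  4  5  5 16 16  1 11  4 10
S:     13 27  8 42 27  4  9  9 58 58  1 20  5 19
Maximum is 58 (e.g. 13 + 14 + 15 + 16).

58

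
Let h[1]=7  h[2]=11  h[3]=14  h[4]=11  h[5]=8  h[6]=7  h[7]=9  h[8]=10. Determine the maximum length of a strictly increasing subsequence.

4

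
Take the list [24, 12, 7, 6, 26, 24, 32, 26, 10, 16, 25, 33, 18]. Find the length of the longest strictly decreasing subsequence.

4

Negate each value so 'decreasing' becomes 'increasing', then run patience tails on the negated sequence:
-24 → extends → [-24]
-12 → extends → [-24, -12]
-7 → extends → [-24, -12, -7]
-6 → extends → [-24, -12, -7, -6]
-26 → replaces -24 → [-26, -12, -7, -6]
-24 → replaces -12 → [-26, -24, -7, -6]
-32 → replaces -26 → [-32, -24, -7, -6]
-26 → replaces -24 → [-32, -26, -7, -6]
-10 → replaces -7 → [-32, -26, -10, -6]
-16 → replaces -10 → [-32, -26, -16, -6]
-25 → replaces -16 → [-32, -26, -25, -6]
-33 → replaces -32 → [-33, -26, -25, -6]
-18 → replaces -6 → [-33, -26, -25, -18]
Four tails, so the longest strictly decreasing subsequence of the original has length 4.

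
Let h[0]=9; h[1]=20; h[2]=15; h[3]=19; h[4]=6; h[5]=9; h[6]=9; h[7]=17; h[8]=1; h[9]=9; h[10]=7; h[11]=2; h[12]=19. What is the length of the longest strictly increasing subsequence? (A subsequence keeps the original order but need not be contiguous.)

4

Track the smallest tail for each achievable length (strict):
9 → extends → [9]
20 → extends → [9, 20]
15 → replaces 20 → [9, 15]
19 → extends → [9, 15, 19]
6 → replaces 9 → [6, 15, 19]
9 → replaces 15 → [6, 9, 19]
9 → already a tail → [6, 9, 19]
17 → replaces 19 → [6, 9, 17]
1 → replaces 6 → [1, 9, 17]
9 → already a tail → [1, 9, 17]
7 → replaces 9 → [1, 7, 17]
2 → replaces 7 → [1, 2, 17]
19 → extends → [1, 2, 17, 19]
Four tails, so the longest strictly increasing subsequence has length 4 (e.g. 9, 15, 17, 19).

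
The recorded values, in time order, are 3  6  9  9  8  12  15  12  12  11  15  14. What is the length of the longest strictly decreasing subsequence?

3

Negate each value so 'decreasing' becomes 'increasing', then run patience tails on the negated sequence:
-3 → extends → [-3]
-6 → replaces -3 → [-6]
-9 → replaces -6 → [-9]
-9 → already a tail → [-9]
-8 → extends → [-9, -8]
-12 → replaces -9 → [-12, -8]
-15 → replaces -12 → [-15, -8]
-12 → replaces -8 → [-15, -12]
-12 → already a tail → [-15, -12]
-11 → extends → [-15, -12, -11]
-15 → already a tail → [-15, -12, -11]
-14 → replaces -12 → [-15, -14, -11]
Three tails, so the longest strictly decreasing subsequence of the original has length 3.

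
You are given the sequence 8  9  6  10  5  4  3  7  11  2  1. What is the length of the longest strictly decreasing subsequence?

7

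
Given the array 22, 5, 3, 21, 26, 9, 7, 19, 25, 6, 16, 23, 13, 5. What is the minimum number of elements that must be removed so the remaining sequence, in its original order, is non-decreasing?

10

Fewest deletions = n − (longest non-decreasing subsequence).
i:      1  2  3  4  5  6  7  8  9 10 11 12 13 14
a[i]:  22  5  3 21 26  9  7 19 25  6 16 23 13  5
dp:     1  1  1  2  3  2  2  3  4  2  3  4  3  2
max dp = 4, so deletions = 14 − 4 = 10.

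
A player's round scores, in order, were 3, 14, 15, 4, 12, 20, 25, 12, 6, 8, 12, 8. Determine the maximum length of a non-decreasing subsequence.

5

Track the smallest tail for each achievable length (allowing ties):
3 → extends → [3]
14 → extends → [3, 14]
15 → extends → [3, 14, 15]
4 → replaces 14 → [3, 4, 15]
12 → replaces 15 → [3, 4, 12]
20 → extends → [3, 4, 12, 20]
25 → extends → [3, 4, 12, 20, 25]
12 → replaces 20 → [3, 4, 12, 12, 25]
6 → replaces 12 → [3, 4, 6, 12, 25]
8 → replaces 12 → [3, 4, 6, 8, 25]
12 → replaces 25 → [3, 4, 6, 8, 12]
8 → replaces 12 → [3, 4, 6, 8, 8]
Five tails, so the longest non-decreasing subsequence has length 5 (e.g. 3, 14, 15, 20, 25).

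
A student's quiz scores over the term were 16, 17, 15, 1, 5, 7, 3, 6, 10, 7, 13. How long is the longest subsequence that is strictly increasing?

5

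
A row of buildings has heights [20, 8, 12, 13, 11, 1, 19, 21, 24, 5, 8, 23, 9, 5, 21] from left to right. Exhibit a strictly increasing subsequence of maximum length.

Patience tails give the LIS length; then backtrack through the dp parents:
20 → extends → [20]
8 → replaces 20 → [8]
12 → extends → [8, 12]
13 → extends → [8, 12, 13]
11 → replaces 12 → [8, 11, 13]
1 → replaces 8 → [1, 11, 13]
19 → extends → [1, 11, 13, 19]
21 → extends → [1, 11, 13, 19, 21]
24 → extends → [1, 11, 13, 19, 21, 24]
5 → replaces 11 → [1, 5, 13, 19, 21, 24]
8 → replaces 13 → [1, 5, 8, 19, 21, 24]
23 → replaces 24 → [1, 5, 8, 19, 21, 23]
9 → replaces 19 → [1, 5, 8, 9, 21, 23]
5 → already a tail → [1, 5, 8, 9, 21, 23]
21 → already a tail → [1, 5, 8, 9, 21, 23]
Length 6; one witness is 8, 12, 13, 19, 21, 24.

8, 12, 13, 19, 21, 24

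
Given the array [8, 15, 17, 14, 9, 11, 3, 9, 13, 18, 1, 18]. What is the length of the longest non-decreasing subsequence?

Let dp[i] be the length of the longest such subsequence ending at index i:
i:      1  2  3  4  5  6  7  8  9 10 11 12
a[i]:   8 15 17 14  9 11  3  9 13 18  1 18
dp:     1  2  3  2  2  3  1  3  4  5  1  6
Maximum dp value is 6.

6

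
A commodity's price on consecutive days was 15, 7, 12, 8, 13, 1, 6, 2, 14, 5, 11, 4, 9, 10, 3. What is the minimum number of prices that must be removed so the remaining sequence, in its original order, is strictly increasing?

Fewest deletions = n − (longest strictly increasing subsequence).
Patience tails:
15 → extends → [15]
7 → replaces 15 → [7]
12 → extends → [7, 12]
8 → replaces 12 → [7, 8]
13 → extends → [7, 8, 13]
1 → replaces 7 → [1, 8, 13]
6 → replaces 8 → [1, 6, 13]
2 → replaces 6 → [1, 2, 13]
14 → extends → [1, 2, 13, 14]
5 → replaces 13 → [1, 2, 5, 14]
11 → replaces 14 → [1, 2, 5, 11]
4 → replaces 5 → [1, 2, 4, 11]
9 → replaces 11 → [1, 2, 4, 9]
10 → extends → [1, 2, 4, 9, 10]
3 → replaces 4 → [1, 2, 3, 9, 10]
Longest strictly increasing subsequence has length 5, so deletions = 15 − 5 = 10.

10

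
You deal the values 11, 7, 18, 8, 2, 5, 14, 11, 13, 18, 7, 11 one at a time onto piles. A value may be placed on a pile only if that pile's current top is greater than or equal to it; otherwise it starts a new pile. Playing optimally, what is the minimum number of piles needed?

The minimum number of non-increasing subsequences covering a sequence equals the length of its longest strictly increasing subsequence.
LIS length is 5 (e.g. 7, 8, 11, 13, 18), so 5 piles are needed.

5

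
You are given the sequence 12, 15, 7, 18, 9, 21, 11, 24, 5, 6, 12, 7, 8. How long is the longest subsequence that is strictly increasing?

5

Track the smallest tail for each achievable length (strict):
12 → extends → [12]
15 → extends → [12, 15]
7 → replaces 12 → [7, 15]
18 → extends → [7, 15, 18]
9 → replaces 15 → [7, 9, 18]
21 → extends → [7, 9, 18, 21]
11 → replaces 18 → [7, 9, 11, 21]
24 → extends → [7, 9, 11, 21, 24]
5 → replaces 7 → [5, 9, 11, 21, 24]
6 → replaces 9 → [5, 6, 11, 21, 24]
12 → replaces 21 → [5, 6, 11, 12, 24]
7 → replaces 11 → [5, 6, 7, 12, 24]
8 → replaces 12 → [5, 6, 7, 8, 24]
Five tails, so the longest strictly increasing subsequence has length 5 (e.g. 12, 15, 18, 21, 24).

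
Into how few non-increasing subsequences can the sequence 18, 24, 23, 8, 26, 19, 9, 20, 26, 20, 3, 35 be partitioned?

The minimum number of non-increasing subsequences covering a sequence equals the length of its longest strictly increasing subsequence.
LIS length is 5 (e.g. 18, 19, 20, 26, 35), so 5 piles are needed.

5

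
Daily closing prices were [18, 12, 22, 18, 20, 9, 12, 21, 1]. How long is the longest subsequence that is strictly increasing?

4

Track the smallest tail for each achievable length (strict):
18 → extends → [18]
12 → replaces 18 → [12]
22 → extends → [12, 22]
18 → replaces 22 → [12, 18]
20 → extends → [12, 18, 20]
9 → replaces 12 → [9, 18, 20]
12 → replaces 18 → [9, 12, 20]
21 → extends → [9, 12, 20, 21]
1 → replaces 9 → [1, 12, 20, 21]
Four tails, so the longest strictly increasing subsequence has length 4 (e.g. 12, 18, 20, 21).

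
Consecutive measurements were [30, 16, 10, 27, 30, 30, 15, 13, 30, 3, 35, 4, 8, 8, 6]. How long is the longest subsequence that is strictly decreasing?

6

Negate each value so 'decreasing' becomes 'increasing', then run patience tails on the negated sequence:
-30 → extends → [-30]
-16 → extends → [-30, -16]
-10 → extends → [-30, -16, -10]
-27 → replaces -16 → [-30, -27, -10]
-30 → already a tail → [-30, -27, -10]
-30 → already a tail → [-30, -27, -10]
-15 → replaces -10 → [-30, -27, -15]
-13 → extends → [-30, -27, -15, -13]
-30 → already a tail → [-30, -27, -15, -13]
-3 → extends → [-30, -27, -15, -13, -3]
-35 → replaces -30 → [-35, -27, -15, -13, -3]
-4 → replaces -3 → [-35, -27, -15, -13, -4]
-8 → replaces -4 → [-35, -27, -15, -13, -8]
-8 → already a tail → [-35, -27, -15, -13, -8]
-6 → extends → [-35, -27, -15, -13, -8, -6]
Six tails, so the longest strictly decreasing subsequence of the original has length 6.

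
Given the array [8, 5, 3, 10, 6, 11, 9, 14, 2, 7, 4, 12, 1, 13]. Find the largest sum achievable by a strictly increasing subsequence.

Let S[i] be the best sum of a strictly increasing subsequence ending at i:
i:      1  2  3  4  5  6  7  8  9 10 11 12 13 14
a[i]:   8  5  3 10  6 11  9 14  2  7  4 12  1 13
S:      8  5  3 18 11 29 20 43  2 18  7 41  1 54
Maximum is 54 (e.g. 8 + 10 + 11 + 12 + 13).

54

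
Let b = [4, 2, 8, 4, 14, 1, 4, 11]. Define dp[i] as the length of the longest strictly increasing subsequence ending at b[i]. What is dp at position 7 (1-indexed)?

dp[i] = 1 + max{dp[j] : j<i, b[j]<b[i]} (or 1 if no such j):
i:      1  2  3  4  5  6  7  8
b[i]:   4  2  8  4 14  1  4 11
dp:     1  1  2  2  3  1  2  3
At index 7 the value is 2.

2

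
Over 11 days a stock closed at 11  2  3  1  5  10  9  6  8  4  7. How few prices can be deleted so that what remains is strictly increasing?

Fewest deletions = n − (longest strictly increasing subsequence).
i:      1  2  3  4  5  6  7  8  9 10 11
a[i]:  11  2  3  1  5 10  9  6  8  4  7
dp:     1  1  2  1  3  4  4  4  5  3  5
max dp = 5, so deletions = 11 − 5 = 6.

6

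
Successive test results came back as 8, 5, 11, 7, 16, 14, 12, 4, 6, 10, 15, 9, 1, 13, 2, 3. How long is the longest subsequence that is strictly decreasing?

6

Let dp[i] be the longest strictly decreasing subsequence ending at i:
i:      1  2  3  4  5  6  7  8  9 10 11 12 13 14 15 16
a[i]:   8  5 11  7 16 14 12  4  6 10 15  9  1 13  2  3
dp:     1  2  1  2  1  2  3  4  4  4  2  5  6  3  6  6
Maximum is 6.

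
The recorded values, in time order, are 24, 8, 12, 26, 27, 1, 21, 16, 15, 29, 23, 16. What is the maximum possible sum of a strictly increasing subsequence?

Let S[i] be the best sum of a strictly increasing subsequence ending at i:
i:       1   2   3   4   5   6   7   8   9  10  11  12
a[i]:   24   8  12  26  27   1  21  16  15  29  23  16
S:      24   8  20  50  77   1  41  36  35 106  64  51
Maximum is 106 (e.g. 24 + 26 + 27 + 29).

106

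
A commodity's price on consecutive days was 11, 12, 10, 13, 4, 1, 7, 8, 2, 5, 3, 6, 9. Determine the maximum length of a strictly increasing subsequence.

Let dp[i] be the length of the longest such subsequence ending at index i:
i:      1  2  3  4  5  6  7  8  9 10 11 12 13
a[i]:  11 12 10 13  4  1  7  8  2  5  3  6  9
dp:     1  2  1  3  1  1  2  3  2  3  3  4  5
Maximum dp value is 5.

5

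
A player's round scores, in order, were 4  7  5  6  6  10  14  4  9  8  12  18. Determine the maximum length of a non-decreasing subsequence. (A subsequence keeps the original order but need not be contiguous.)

Track the smallest tail for each achievable length (allowing ties):
4 → extends → [4]
7 → extends → [4, 7]
5 → replaces 7 → [4, 5]
6 → extends → [4, 5, 6]
6 → extends → [4, 5, 6, 6]
10 → extends → [4, 5, 6, 6, 10]
14 → extends → [4, 5, 6, 6, 10, 14]
4 → replaces 5 → [4, 4, 6, 6, 10, 14]
9 → replaces 10 → [4, 4, 6, 6, 9, 14]
8 → replaces 9 → [4, 4, 6, 6, 8, 14]
12 → replaces 14 → [4, 4, 6, 6, 8, 12]
18 → extends → [4, 4, 6, 6, 8, 12, 18]
Seven tails, so the longest non-decreasing subsequence has length 7 (e.g. 4, 5, 6, 6, 10, 14, 18).

7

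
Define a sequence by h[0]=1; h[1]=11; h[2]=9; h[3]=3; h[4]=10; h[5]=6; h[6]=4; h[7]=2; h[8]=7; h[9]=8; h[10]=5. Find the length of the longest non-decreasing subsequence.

5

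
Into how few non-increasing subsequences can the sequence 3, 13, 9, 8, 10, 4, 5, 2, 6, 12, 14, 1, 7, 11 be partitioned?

6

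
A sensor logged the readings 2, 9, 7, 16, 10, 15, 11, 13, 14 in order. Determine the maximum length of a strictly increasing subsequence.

Track the smallest tail for each achievable length (strict):
2 → extends → [2]
9 → extends → [2, 9]
7 → replaces 9 → [2, 7]
16 → extends → [2, 7, 16]
10 → replaces 16 → [2, 7, 10]
15 → extends → [2, 7, 10, 15]
11 → replaces 15 → [2, 7, 10, 11]
13 → extends → [2, 7, 10, 11, 13]
14 → extends → [2, 7, 10, 11, 13, 14]
Six tails, so the longest strictly increasing subsequence has length 6 (e.g. 2, 9, 10, 11, 13, 14).

6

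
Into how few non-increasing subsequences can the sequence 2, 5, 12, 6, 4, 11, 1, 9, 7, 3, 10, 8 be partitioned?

The minimum number of non-increasing subsequences covering a sequence equals the length of its longest strictly increasing subsequence.
LIS length is 5 (e.g. 2, 5, 6, 9, 10), so 5 piles are needed.

5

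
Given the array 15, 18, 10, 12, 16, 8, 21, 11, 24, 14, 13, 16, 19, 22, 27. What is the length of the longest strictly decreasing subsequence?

Negate each value so 'decreasing' becomes 'increasing', then run patience tails on the negated sequence:
-15 → extends → [-15]
-18 → replaces -15 → [-18]
-10 → extends → [-18, -10]
-12 → replaces -10 → [-18, -12]
-16 → replaces -12 → [-18, -16]
-8 → extends → [-18, -16, -8]
-21 → replaces -18 → [-21, -16, -8]
-11 → replaces -8 → [-21, -16, -11]
-24 → replaces -21 → [-24, -16, -11]
-14 → replaces -11 → [-24, -16, -14]
-13 → extends → [-24, -16, -14, -13]
-16 → already a tail → [-24, -16, -14, -13]
-19 → replaces -16 → [-24, -19, -14, -13]
-22 → replaces -19 → [-24, -22, -14, -13]
-27 → replaces -24 → [-27, -22, -14, -13]
Four tails, so the longest strictly decreasing subsequence of the original has length 4.

4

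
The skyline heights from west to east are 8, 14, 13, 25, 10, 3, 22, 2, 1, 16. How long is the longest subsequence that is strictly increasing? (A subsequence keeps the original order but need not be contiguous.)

3

Let dp[i] be the length of the longest such subsequence ending at index i:
i:      1  2  3  4  5  6  7  8  9 10
a[i]:   8 14 13 25 10  3 22  2  1 16
dp:     1  2  2  3  2  1  3  1  1  3
Maximum dp value is 3.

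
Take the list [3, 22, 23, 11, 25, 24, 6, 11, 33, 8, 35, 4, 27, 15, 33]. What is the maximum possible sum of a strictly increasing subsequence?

141

Let S[i] be the best sum of a strictly increasing subsequence ending at i:
i:       1   2   3   4   5   6   7   8   9  10  11  12  13  14  15
a[i]:    3  22  23  11  25  24   6  11  33   8  35   4  27  15  33
S:       3  25  48  14  73  72   9  20 106  17 141   7 100  35 133
Maximum is 141 (e.g. 3 + 22 + 23 + 25 + 33 + 35).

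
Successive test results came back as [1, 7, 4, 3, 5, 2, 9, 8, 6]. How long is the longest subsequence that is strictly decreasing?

4

Negate each value so 'decreasing' becomes 'increasing', then run patience tails on the negated sequence:
-1 → extends → [-1]
-7 → replaces -1 → [-7]
-4 → extends → [-7, -4]
-3 → extends → [-7, -4, -3]
-5 → replaces -4 → [-7, -5, -3]
-2 → extends → [-7, -5, -3, -2]
-9 → replaces -7 → [-9, -5, -3, -2]
-8 → replaces -5 → [-9, -8, -3, -2]
-6 → replaces -3 → [-9, -8, -6, -2]
Four tails, so the longest strictly decreasing subsequence of the original has length 4.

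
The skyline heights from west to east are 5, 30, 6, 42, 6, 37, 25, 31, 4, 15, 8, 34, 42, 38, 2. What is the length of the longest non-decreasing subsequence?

7

Track the smallest tail for each achievable length (allowing ties):
5 → extends → [5]
30 → extends → [5, 30]
6 → replaces 30 → [5, 6]
42 → extends → [5, 6, 42]
6 → replaces 42 → [5, 6, 6]
37 → extends → [5, 6, 6, 37]
25 → replaces 37 → [5, 6, 6, 25]
31 → extends → [5, 6, 6, 25, 31]
4 → replaces 5 → [4, 6, 6, 25, 31]
15 → replaces 25 → [4, 6, 6, 15, 31]
8 → replaces 15 → [4, 6, 6, 8, 31]
34 → extends → [4, 6, 6, 8, 31, 34]
42 → extends → [4, 6, 6, 8, 31, 34, 42]
38 → replaces 42 → [4, 6, 6, 8, 31, 34, 38]
2 → replaces 4 → [2, 6, 6, 8, 31, 34, 38]
Seven tails, so the longest non-decreasing subsequence has length 7 (e.g. 5, 6, 6, 25, 31, 34, 42).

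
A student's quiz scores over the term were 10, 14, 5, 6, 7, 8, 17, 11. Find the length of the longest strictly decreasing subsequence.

2

Negate each value so 'decreasing' becomes 'increasing', then run patience tails on the negated sequence:
-10 → extends → [-10]
-14 → replaces -10 → [-14]
-5 → extends → [-14, -5]
-6 → replaces -5 → [-14, -6]
-7 → replaces -6 → [-14, -7]
-8 → replaces -7 → [-14, -8]
-17 → replaces -14 → [-17, -8]
-11 → replaces -8 → [-17, -11]
Two tails, so the longest strictly decreasing subsequence of the original has length 2.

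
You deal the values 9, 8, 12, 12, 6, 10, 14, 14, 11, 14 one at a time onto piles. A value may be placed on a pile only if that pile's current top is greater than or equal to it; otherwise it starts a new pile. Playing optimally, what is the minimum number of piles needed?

Place each on the leftmost legal pile:
9 → new pile 1 (tops now [9])
8 → pile 1 (tops now [8])
12 → new pile 2 (tops now [8, 12])
12 → pile 2 (tops now [8, 12])
6 → pile 1 (tops now [6, 12])
10 → pile 2 (tops now [6, 10])
14 → new pile 3 (tops now [6, 10, 14])
14 → pile 3 (tops now [6, 10, 14])
11 → pile 3 (tops now [6, 10, 11])
14 → new pile 4 (tops now [6, 10, 11, 14])
Four piles.

4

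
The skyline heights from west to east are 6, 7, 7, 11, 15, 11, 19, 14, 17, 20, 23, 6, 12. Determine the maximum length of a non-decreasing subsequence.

9

Let dp[i] be the length of the longest such subsequence ending at index i:
i:      1  2  3  4  5  6  7  8  9 10 11 12 13
a[i]:   6  7  7 11 15 11 19 14 17 20 23  6 12
dp:     1  2  3  4  5  5  6  6  7  8  9  2  6
Maximum dp value is 9.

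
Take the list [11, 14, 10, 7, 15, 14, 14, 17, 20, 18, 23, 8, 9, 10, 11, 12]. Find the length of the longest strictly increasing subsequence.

6

Track the smallest tail for each achievable length (strict):
11 → extends → [11]
14 → extends → [11, 14]
10 → replaces 11 → [10, 14]
7 → replaces 10 → [7, 14]
15 → extends → [7, 14, 15]
14 → already a tail → [7, 14, 15]
14 → already a tail → [7, 14, 15]
17 → extends → [7, 14, 15, 17]
20 → extends → [7, 14, 15, 17, 20]
18 → replaces 20 → [7, 14, 15, 17, 18]
23 → extends → [7, 14, 15, 17, 18, 23]
8 → replaces 14 → [7, 8, 15, 17, 18, 23]
9 → replaces 15 → [7, 8, 9, 17, 18, 23]
10 → replaces 17 → [7, 8, 9, 10, 18, 23]
11 → replaces 18 → [7, 8, 9, 10, 11, 23]
12 → replaces 23 → [7, 8, 9, 10, 11, 12]
Six tails, so the longest strictly increasing subsequence has length 6 (e.g. 11, 14, 15, 17, 20, 23).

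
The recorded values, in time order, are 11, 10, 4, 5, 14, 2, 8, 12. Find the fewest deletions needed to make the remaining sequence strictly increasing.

4

Fewest deletions = n − (longest strictly increasing subsequence).
i:      1  2  3  4  5  6  7  8
a[i]:  11 10  4  5 14  2  8 12
dp:     1  1  1  2  3  1  3  4
max dp = 4, so deletions = 8 − 4 = 4.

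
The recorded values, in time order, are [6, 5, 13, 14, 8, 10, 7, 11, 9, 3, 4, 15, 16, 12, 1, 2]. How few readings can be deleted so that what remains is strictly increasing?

10

Fewest deletions = n − (longest strictly increasing subsequence).
i:      1  2  3  4  5  6  7  8  9 10 11 12 13 14 15 16
a[i]:   6  5 13 14  8 10  7 11  9  3  4 15 16 12  1  2
dp:     1  1  2  3  2  3  2  4  3  1  2  5  6  5  1  2
max dp = 6, so deletions = 16 − 6 = 10.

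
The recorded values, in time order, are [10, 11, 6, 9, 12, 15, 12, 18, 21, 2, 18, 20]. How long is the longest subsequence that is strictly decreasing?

3

Negate each value so 'decreasing' becomes 'increasing', then run patience tails on the negated sequence:
-10 → extends → [-10]
-11 → replaces -10 → [-11]
-6 → extends → [-11, -6]
-9 → replaces -6 → [-11, -9]
-12 → replaces -11 → [-12, -9]
-15 → replaces -12 → [-15, -9]
-12 → replaces -9 → [-15, -12]
-18 → replaces -15 → [-18, -12]
-21 → replaces -18 → [-21, -12]
-2 → extends → [-21, -12, -2]
-18 → replaces -12 → [-21, -18, -2]
-20 → replaces -18 → [-21, -20, -2]
Three tails, so the longest strictly decreasing subsequence of the original has length 3.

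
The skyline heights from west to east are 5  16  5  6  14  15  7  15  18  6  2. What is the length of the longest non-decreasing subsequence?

7

Let dp[i] be the length of the longest such subsequence ending at index i:
i:      1  2  3  4  5  6  7  8  9 10 11
a[i]:   5 16  5  6 14 15  7 15 18  6  2
dp:     1  2  2  3  4  5  4  6  7  4  1
Maximum dp value is 7.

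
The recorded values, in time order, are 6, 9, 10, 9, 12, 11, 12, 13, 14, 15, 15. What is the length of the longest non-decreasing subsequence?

9

Let dp[i] be the length of the longest such subsequence ending at index i:
i:      1  2  3  4  5  6  7  8  9 10 11
a[i]:   6  9 10  9 12 11 12 13 14 15 15
dp:     1  2  3  3  4  4  5  6  7  8  9
Maximum dp value is 9.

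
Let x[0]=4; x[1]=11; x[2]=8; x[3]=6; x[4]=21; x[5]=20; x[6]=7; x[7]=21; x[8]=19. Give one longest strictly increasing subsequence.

Patience tails give the LIS length; then backtrack through the dp parents:
4 → extends → [4]
11 → extends → [4, 11]
8 → replaces 11 → [4, 8]
6 → replaces 8 → [4, 6]
21 → extends → [4, 6, 21]
20 → replaces 21 → [4, 6, 20]
7 → replaces 20 → [4, 6, 7]
21 → extends → [4, 6, 7, 21]
19 → replaces 21 → [4, 6, 7, 19]
Length 4; one witness is 4, 11, 20, 21.

4, 11, 20, 21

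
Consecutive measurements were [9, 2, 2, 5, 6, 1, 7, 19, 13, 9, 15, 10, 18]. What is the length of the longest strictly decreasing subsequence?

Let dp[i] be the longest strictly decreasing subsequence ending at i:
i:      1  2  3  4  5  6  7  8  9 10 11 12 13
a[i]:   9  2  2  5  6  1  7 19 13  9 15 10 18
dp:     1  2  2  2  2  3  2  1  2  3  2  3  2
Maximum is 3.

3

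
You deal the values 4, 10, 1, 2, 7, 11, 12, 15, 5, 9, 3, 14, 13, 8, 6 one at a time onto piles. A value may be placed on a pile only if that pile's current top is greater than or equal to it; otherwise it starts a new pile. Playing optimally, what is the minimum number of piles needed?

6

The minimum number of non-increasing subsequences covering a sequence equals the length of its longest strictly increasing subsequence.
LIS length is 6 (e.g. 1, 2, 7, 11, 12, 15), so 6 piles are needed.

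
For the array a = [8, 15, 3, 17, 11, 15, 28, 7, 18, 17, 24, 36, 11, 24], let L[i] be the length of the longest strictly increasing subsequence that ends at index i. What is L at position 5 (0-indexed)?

dp[i] = 1 + max{dp[j] : j<i, a[j]<a[i]} (or 1 if no such j):
i:      0  1  2  3  4  5  6  7  8  9 10 11 12 13
a[i]:   8 15  3 17 11 15 28  7 18 17 24 36 11 24
dp:     1  2  1  3  2  3  4  2  4  4  5  6  3  5
At index 5 the value is 3.

3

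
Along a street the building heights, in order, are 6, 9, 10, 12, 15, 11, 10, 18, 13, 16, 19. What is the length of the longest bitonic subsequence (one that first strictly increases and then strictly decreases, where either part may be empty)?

inc[i] = longest strictly increasing subsequence ending at i; dec[i] = longest strictly decreasing subsequence starting at i:
i:      1  2  3  4  5  6  7  8  9 10 11
a[i]:   6  9 10 12 15 11 10 18 13 16 19
inc:    1  2  3  4  5  4  3  6  5  6  7
dec:    1  1  1  3  3  2  1  2  1  1  1
Best peak at i=5 (value 15): inc=5, dec=3, length 5+3−1 = 7.

7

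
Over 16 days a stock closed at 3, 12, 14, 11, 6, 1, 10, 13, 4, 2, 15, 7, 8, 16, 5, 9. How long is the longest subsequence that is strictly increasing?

6

Track the smallest tail for each achievable length (strict):
3 → extends → [3]
12 → extends → [3, 12]
14 → extends → [3, 12, 14]
11 → replaces 12 → [3, 11, 14]
6 → replaces 11 → [3, 6, 14]
1 → replaces 3 → [1, 6, 14]
10 → replaces 14 → [1, 6, 10]
13 → extends → [1, 6, 10, 13]
4 → replaces 6 → [1, 4, 10, 13]
2 → replaces 4 → [1, 2, 10, 13]
15 → extends → [1, 2, 10, 13, 15]
7 → replaces 10 → [1, 2, 7, 13, 15]
8 → replaces 13 → [1, 2, 7, 8, 15]
16 → extends → [1, 2, 7, 8, 15, 16]
5 → replaces 7 → [1, 2, 5, 8, 15, 16]
9 → replaces 15 → [1, 2, 5, 8, 9, 16]
Six tails, so the longest strictly increasing subsequence has length 6 (e.g. 3, 6, 10, 13, 15, 16).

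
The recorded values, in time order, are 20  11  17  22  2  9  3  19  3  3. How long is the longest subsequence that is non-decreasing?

Track the smallest tail for each achievable length (allowing ties):
20 → extends → [20]
11 → replaces 20 → [11]
17 → extends → [11, 17]
22 → extends → [11, 17, 22]
2 → replaces 11 → [2, 17, 22]
9 → replaces 17 → [2, 9, 22]
3 → replaces 9 → [2, 3, 22]
19 → replaces 22 → [2, 3, 19]
3 → replaces 19 → [2, 3, 3]
3 → extends → [2, 3, 3, 3]
Four tails, so the longest non-decreasing subsequence has length 4 (e.g. 2, 3, 3, 3).

4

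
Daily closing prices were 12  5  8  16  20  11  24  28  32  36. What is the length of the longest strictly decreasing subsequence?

2

Let dp[i] be the longest strictly decreasing subsequence ending at i:
i:      1  2  3  4  5  6  7  8  9 10
a[i]:  12  5  8 16 20 11 24 28 32 36
dp:     1  2  2  1  1  2  1  1  1  1
Maximum is 2.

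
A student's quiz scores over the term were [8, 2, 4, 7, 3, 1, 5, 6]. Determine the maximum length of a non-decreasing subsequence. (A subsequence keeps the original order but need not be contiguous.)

4

Track the smallest tail for each achievable length (allowing ties):
8 → extends → [8]
2 → replaces 8 → [2]
4 → extends → [2, 4]
7 → extends → [2, 4, 7]
3 → replaces 4 → [2, 3, 7]
1 → replaces 2 → [1, 3, 7]
5 → replaces 7 → [1, 3, 5]
6 → extends → [1, 3, 5, 6]
Four tails, so the longest non-decreasing subsequence has length 4 (e.g. 2, 4, 5, 6).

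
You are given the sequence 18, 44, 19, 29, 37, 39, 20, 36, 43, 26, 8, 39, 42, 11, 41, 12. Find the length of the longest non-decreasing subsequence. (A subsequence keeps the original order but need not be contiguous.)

7

Track the smallest tail for each achievable length (allowing ties):
18 → extends → [18]
44 → extends → [18, 44]
19 → replaces 44 → [18, 19]
29 → extends → [18, 19, 29]
37 → extends → [18, 19, 29, 37]
39 → extends → [18, 19, 29, 37, 39]
20 → replaces 29 → [18, 19, 20, 37, 39]
36 → replaces 37 → [18, 19, 20, 36, 39]
43 → extends → [18, 19, 20, 36, 39, 43]
26 → replaces 36 → [18, 19, 20, 26, 39, 43]
8 → replaces 18 → [8, 19, 20, 26, 39, 43]
39 → replaces 43 → [8, 19, 20, 26, 39, 39]
42 → extends → [8, 19, 20, 26, 39, 39, 42]
11 → replaces 19 → [8, 11, 20, 26, 39, 39, 42]
41 → replaces 42 → [8, 11, 20, 26, 39, 39, 41]
12 → replaces 20 → [8, 11, 12, 26, 39, 39, 41]
Seven tails, so the longest non-decreasing subsequence has length 7 (e.g. 18, 19, 29, 37, 39, 39, 42).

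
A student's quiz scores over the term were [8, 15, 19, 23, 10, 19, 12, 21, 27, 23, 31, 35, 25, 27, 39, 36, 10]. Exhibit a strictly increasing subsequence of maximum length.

Patience tails give the LIS length; then backtrack through the dp parents:
8 → extends → [8]
15 → extends → [8, 15]
19 → extends → [8, 15, 19]
23 → extends → [8, 15, 19, 23]
10 → replaces 15 → [8, 10, 19, 23]
19 → already a tail → [8, 10, 19, 23]
12 → replaces 19 → [8, 10, 12, 23]
21 → replaces 23 → [8, 10, 12, 21]
27 → extends → [8, 10, 12, 21, 27]
23 → replaces 27 → [8, 10, 12, 21, 23]
31 → extends → [8, 10, 12, 21, 23, 31]
35 → extends → [8, 10, 12, 21, 23, 31, 35]
25 → replaces 31 → [8, 10, 12, 21, 23, 25, 35]
27 → replaces 35 → [8, 10, 12, 21, 23, 25, 27]
39 → extends → [8, 10, 12, 21, 23, 25, 27, 39]
36 → replaces 39 → [8, 10, 12, 21, 23, 25, 27, 36]
10 → already a tail → [8, 10, 12, 21, 23, 25, 27, 36]
Length 8; one witness is 8, 15, 19, 23, 27, 31, 35, 39.

8, 15, 19, 23, 27, 31, 35, 39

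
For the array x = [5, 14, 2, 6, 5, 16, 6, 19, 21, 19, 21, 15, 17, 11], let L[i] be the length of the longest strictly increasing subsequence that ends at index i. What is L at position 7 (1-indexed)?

dp[i] = 1 + max{dp[j] : j<i, x[j]<x[i]} (or 1 if no such j):
i:      1  2  3  4  5  6  7  8  9 10 11 12 13 14
x[i]:   5 14  2  6  5 16  6 19 21 19 21 15 17 11
dp:     1  2  1  2  2  3  3  4  5  4  5  4  5  4
At index 7 the value is 3.

3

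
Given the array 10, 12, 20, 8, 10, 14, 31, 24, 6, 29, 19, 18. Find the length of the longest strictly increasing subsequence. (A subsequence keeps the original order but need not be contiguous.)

5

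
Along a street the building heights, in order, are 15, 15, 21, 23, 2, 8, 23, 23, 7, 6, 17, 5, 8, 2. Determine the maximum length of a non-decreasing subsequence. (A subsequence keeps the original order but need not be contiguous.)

Let dp[i] be the length of the longest such subsequence ending at index i:
i:      1  2  3  4  5  6  7  8  9 10 11 12 13 14
a[i]:  15 15 21 23  2  8 23 23  7  6 17  5  8  2
dp:     1  2  3  4  1  2  5  6  2  2  3  2  3  2
Maximum dp value is 6.

6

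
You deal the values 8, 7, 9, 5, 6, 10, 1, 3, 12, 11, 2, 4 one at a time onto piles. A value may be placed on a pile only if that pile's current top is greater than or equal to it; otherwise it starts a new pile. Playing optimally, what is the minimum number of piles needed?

Place each on the leftmost legal pile:
8 → new pile 1 (tops now [8])
7 → pile 1 (tops now [7])
9 → new pile 2 (tops now [7, 9])
5 → pile 1 (tops now [5, 9])
6 → pile 2 (tops now [5, 6])
10 → new pile 3 (tops now [5, 6, 10])
1 → pile 1 (tops now [1, 6, 10])
3 → pile 2 (tops now [1, 3, 10])
12 → new pile 4 (tops now [1, 3, 10, 12])
11 → pile 4 (tops now [1, 3, 10, 11])
2 → pile 2 (tops now [1, 2, 10, 11])
4 → pile 3 (tops now [1, 2, 4, 11])
Four piles.

4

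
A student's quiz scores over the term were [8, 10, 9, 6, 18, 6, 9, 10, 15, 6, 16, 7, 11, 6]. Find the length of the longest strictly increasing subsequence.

Let dp[i] be the length of the longest such subsequence ending at index i:
i:      1  2  3  4  5  6  7  8  9 10 11 12 13 14
a[i]:   8 10  9  6 18  6  9 10 15  6 16  7 11  6
dp:     1  2  2  1  3  1  2  3  4  1  5  2  4  1
Maximum dp value is 5.

5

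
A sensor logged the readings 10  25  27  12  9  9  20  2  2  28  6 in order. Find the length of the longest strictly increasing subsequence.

4

Let dp[i] be the length of the longest such subsequence ending at index i:
i:      1  2  3  4  5  6  7  8  9 10 11
a[i]:  10 25 27 12  9  9 20  2  2 28  6
dp:     1  2  3  2  1  1  3  1  1  4  2
Maximum dp value is 4.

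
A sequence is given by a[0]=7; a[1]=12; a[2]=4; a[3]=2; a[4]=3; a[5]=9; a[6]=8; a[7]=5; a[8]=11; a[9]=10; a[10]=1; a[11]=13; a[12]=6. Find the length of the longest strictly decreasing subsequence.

Let dp[i] be the longest strictly decreasing subsequence ending at i:
i:      0  1  2  3  4  5  6  7  8  9 10 11 12
a[i]:   7 12  4  2  3  9  8  5 11 10  1 13  6
dp:     1  1  2  3  3  2  3  4  2  3  5  1  4
Maximum is 5.

5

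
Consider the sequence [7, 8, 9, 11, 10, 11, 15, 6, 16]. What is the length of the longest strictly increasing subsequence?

7

Track the smallest tail for each achievable length (strict):
7 → extends → [7]
8 → extends → [7, 8]
9 → extends → [7, 8, 9]
11 → extends → [7, 8, 9, 11]
10 → replaces 11 → [7, 8, 9, 10]
11 → extends → [7, 8, 9, 10, 11]
15 → extends → [7, 8, 9, 10, 11, 15]
6 → replaces 7 → [6, 8, 9, 10, 11, 15]
16 → extends → [6, 8, 9, 10, 11, 15, 16]
Seven tails, so the longest strictly increasing subsequence has length 7 (e.g. 7, 8, 9, 10, 11, 15, 16).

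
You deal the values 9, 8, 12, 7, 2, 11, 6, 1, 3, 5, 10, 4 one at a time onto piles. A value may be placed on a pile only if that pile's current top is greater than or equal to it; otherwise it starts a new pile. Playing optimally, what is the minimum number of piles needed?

4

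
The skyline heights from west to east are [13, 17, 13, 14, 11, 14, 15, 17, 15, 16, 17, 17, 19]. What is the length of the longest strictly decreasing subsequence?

Negate each value so 'decreasing' becomes 'increasing', then run patience tails on the negated sequence:
-13 → extends → [-13]
-17 → replaces -13 → [-17]
-13 → extends → [-17, -13]
-14 → replaces -13 → [-17, -14]
-11 → extends → [-17, -14, -11]
-14 → already a tail → [-17, -14, -11]
-15 → replaces -14 → [-17, -15, -11]
-17 → already a tail → [-17, -15, -11]
-15 → already a tail → [-17, -15, -11]
-16 → replaces -15 → [-17, -16, -11]
-17 → already a tail → [-17, -16, -11]
-17 → already a tail → [-17, -16, -11]
-19 → replaces -17 → [-19, -16, -11]
Three tails, so the longest strictly decreasing subsequence of the original has length 3.

3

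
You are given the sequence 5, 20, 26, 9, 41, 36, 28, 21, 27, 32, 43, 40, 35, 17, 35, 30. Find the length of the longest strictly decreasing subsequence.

Negate each value so 'decreasing' becomes 'increasing', then run patience tails on the negated sequence:
-5 → extends → [-5]
-20 → replaces -5 → [-20]
-26 → replaces -20 → [-26]
-9 → extends → [-26, -9]
-41 → replaces -26 → [-41, -9]
-36 → replaces -9 → [-41, -36]
-28 → extends → [-41, -36, -28]
-21 → extends → [-41, -36, -28, -21]
-27 → replaces -21 → [-41, -36, -28, -27]
-32 → replaces -28 → [-41, -36, -32, -27]
-43 → replaces -41 → [-43, -36, -32, -27]
-40 → replaces -36 → [-43, -40, -32, -27]
-35 → replaces -32 → [-43, -40, -35, -27]
-17 → extends → [-43, -40, -35, -27, -17]
-35 → already a tail → [-43, -40, -35, -27, -17]
-30 → replaces -27 → [-43, -40, -35, -30, -17]
Five tails, so the longest strictly decreasing subsequence of the original has length 5.

5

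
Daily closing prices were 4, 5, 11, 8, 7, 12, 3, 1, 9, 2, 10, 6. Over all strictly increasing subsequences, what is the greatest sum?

36

Let S[i] be the best sum of a strictly increasing subsequence ending at i:
i:      1  2  3  4  5  6  7  8  9 10 11 12
a[i]:   4  5 11  8  7 12  3  1  9  2 10  6
S:      4  9 20 17 16 32  3  1 26  3 36 15
Maximum is 36 (e.g. 4 + 5 + 8 + 9 + 10).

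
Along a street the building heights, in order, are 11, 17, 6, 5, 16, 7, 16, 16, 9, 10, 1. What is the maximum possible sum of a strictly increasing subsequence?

32

Let S[i] be the best sum of a strictly increasing subsequence ending at i:
i:      1  2  3  4  5  6  7  8  9 10 11
a[i]:  11 17  6  5 16  7 16 16  9 10  1
S:     11 28  6  5 27 13 29 29 22 32  1
Maximum is 32 (e.g. 6 + 7 + 9 + 10).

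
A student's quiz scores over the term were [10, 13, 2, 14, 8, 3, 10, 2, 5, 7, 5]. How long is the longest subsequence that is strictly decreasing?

Let dp[i] be the longest strictly decreasing subsequence ending at i:
i:      1  2  3  4  5  6  7  8  9 10 11
a[i]:  10 13  2 14  8  3 10  2  5  7  5
dp:     1  1  2  1  2  3  2  4  3  3  4
Maximum is 4.

4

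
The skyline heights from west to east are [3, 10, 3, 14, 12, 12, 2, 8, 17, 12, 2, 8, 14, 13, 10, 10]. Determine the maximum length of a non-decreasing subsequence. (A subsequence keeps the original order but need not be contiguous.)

Track the smallest tail for each achievable length (allowing ties):
3 → extends → [3]
10 → extends → [3, 10]
3 → replaces 10 → [3, 3]
14 → extends → [3, 3, 14]
12 → replaces 14 → [3, 3, 12]
12 → extends → [3, 3, 12, 12]
2 → replaces 3 → [2, 3, 12, 12]
8 → replaces 12 → [2, 3, 8, 12]
17 → extends → [2, 3, 8, 12, 17]
12 → replaces 17 → [2, 3, 8, 12, 12]
2 → replaces 3 → [2, 2, 8, 12, 12]
8 → replaces 12 → [2, 2, 8, 8, 12]
14 → extends → [2, 2, 8, 8, 12, 14]
13 → replaces 14 → [2, 2, 8, 8, 12, 13]
10 → replaces 12 → [2, 2, 8, 8, 10, 13]
10 → replaces 13 → [2, 2, 8, 8, 10, 10]
Six tails, so the longest non-decreasing subsequence has length 6 (e.g. 3, 10, 12, 12, 12, 14).

6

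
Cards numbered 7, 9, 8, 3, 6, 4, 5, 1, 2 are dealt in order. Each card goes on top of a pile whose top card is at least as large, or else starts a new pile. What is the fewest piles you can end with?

3

Place each on the leftmost legal pile:
7 → new pile 1 (tops now [7])
9 → new pile 2 (tops now [7, 9])
8 → pile 2 (tops now [7, 8])
3 → pile 1 (tops now [3, 8])
6 → pile 2 (tops now [3, 6])
4 → pile 2 (tops now [3, 4])
5 → new pile 3 (tops now [3, 4, 5])
1 → pile 1 (tops now [1, 4, 5])
2 → pile 2 (tops now [1, 2, 5])
Three piles.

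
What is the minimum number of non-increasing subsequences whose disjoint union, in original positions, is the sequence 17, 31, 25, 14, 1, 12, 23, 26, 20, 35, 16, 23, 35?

5

The minimum number of non-increasing subsequences covering a sequence equals the length of its longest strictly increasing subsequence.
LIS length is 5 (e.g. 1, 12, 23, 26, 35), so 5 piles are needed.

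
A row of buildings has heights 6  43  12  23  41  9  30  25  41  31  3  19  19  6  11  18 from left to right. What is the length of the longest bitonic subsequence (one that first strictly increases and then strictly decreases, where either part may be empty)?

inc[i] = longest strictly increasing subsequence ending at i; dec[i] = longest strictly decreasing subsequence starting at i:
i:      1  2  3  4  5  6  7  8  9 10 11 12 13 14 15 16
a[i]:   6 43 12 23 41  9 30 25 41 31  3 19 19  6 11 18
inc:    1  2  2  3  4  2  4  4  5  5  1  3  3  2  3  4
dec:    2  6  3  3  5  2  4  3  4  3  1  2  2  1  1  1
Best peak at i=5 (value 41): inc=4, dec=5, length 4+5−1 = 8.

8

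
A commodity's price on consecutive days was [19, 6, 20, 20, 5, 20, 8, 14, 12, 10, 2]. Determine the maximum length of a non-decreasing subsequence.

4

Track the smallest tail for each achievable length (allowing ties):
19 → extends → [19]
6 → replaces 19 → [6]
20 → extends → [6, 20]
20 → extends → [6, 20, 20]
5 → replaces 6 → [5, 20, 20]
20 → extends → [5, 20, 20, 20]
8 → replaces 20 → [5, 8, 20, 20]
14 → replaces 20 → [5, 8, 14, 20]
12 → replaces 14 → [5, 8, 12, 20]
10 → replaces 12 → [5, 8, 10, 20]
2 → replaces 5 → [2, 8, 10, 20]
Four tails, so the longest non-decreasing subsequence has length 4 (e.g. 19, 20, 20, 20).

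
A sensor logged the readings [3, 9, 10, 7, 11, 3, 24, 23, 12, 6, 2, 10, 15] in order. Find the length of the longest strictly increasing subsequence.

Track the smallest tail for each achievable length (strict):
3 → extends → [3]
9 → extends → [3, 9]
10 → extends → [3, 9, 10]
7 → replaces 9 → [3, 7, 10]
11 → extends → [3, 7, 10, 11]
3 → already a tail → [3, 7, 10, 11]
24 → extends → [3, 7, 10, 11, 24]
23 → replaces 24 → [3, 7, 10, 11, 23]
12 → replaces 23 → [3, 7, 10, 11, 12]
6 → replaces 7 → [3, 6, 10, 11, 12]
2 → replaces 3 → [2, 6, 10, 11, 12]
10 → already a tail → [2, 6, 10, 11, 12]
15 → extends → [2, 6, 10, 11, 12, 15]
Six tails, so the longest strictly increasing subsequence has length 6 (e.g. 3, 9, 10, 11, 12, 15).

6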